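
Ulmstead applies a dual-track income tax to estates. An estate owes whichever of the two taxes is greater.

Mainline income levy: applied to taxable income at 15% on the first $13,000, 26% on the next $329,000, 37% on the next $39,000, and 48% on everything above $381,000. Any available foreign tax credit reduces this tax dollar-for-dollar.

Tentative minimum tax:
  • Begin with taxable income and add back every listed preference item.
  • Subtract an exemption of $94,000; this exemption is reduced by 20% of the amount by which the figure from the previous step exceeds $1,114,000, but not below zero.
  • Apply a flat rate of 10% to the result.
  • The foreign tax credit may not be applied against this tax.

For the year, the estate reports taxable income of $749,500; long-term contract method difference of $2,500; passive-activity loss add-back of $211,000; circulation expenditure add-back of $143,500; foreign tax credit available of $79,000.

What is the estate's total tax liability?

Tentative minimum tax:
  Adjusted income: $749,500 + $2,500 + $211,000 + $143,500 = $1,106,500
  Exemption: $1,106,500 ≤ $1,114,000, so full $94,000 applies
  Base: $1,106,500 − $94,000 = $1,012,500
  $1,012,500 × 10% = $101,250

Mainline income levy:
  $13,000 × 15% = $1,950
  $329,000 × 26% = $85,540
  $39,000 × 37% = $14,430
  $368,500 × 48% = $176,880
  → $278,800
  Less foreign tax credit $79,000 → $199,800

$199,800 > $101,250, so the mainline income levy governs.

$199,800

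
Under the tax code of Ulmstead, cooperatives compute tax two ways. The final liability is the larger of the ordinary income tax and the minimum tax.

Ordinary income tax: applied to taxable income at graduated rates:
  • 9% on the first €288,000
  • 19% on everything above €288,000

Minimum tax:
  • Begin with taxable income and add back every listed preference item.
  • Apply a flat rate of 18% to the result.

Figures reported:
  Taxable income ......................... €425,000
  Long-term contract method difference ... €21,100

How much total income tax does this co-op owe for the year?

€80,298

Ordinary income tax:
  €288,000 × 9% = €25,920
  €137,000 × 19% = €26,030
  → €51,950

Minimum tax:
  Adjusted income: €425,000 + €21,100 = €446,100
  €446,100 × 18% = €80,298

€80,298 > €51,950, so the minimum tax is the binding amount.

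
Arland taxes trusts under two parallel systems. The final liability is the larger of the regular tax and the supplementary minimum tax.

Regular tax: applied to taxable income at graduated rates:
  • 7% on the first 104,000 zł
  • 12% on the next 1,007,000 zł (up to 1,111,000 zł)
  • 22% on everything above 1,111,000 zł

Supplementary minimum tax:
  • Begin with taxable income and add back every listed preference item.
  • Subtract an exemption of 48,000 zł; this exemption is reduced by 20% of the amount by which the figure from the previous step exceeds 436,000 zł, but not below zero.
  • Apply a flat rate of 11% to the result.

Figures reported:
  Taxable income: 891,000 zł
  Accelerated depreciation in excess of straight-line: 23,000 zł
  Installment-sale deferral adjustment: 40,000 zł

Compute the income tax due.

Supplementary minimum tax:
  Adjusted income: 891,000 zł + 23,000 zł + 40,000 zł = 954,000 zł
  Exemption: 20% × (954,000 zł − 436,000 zł) = 103,600 zł ≥ 48,000 zł, so the exemption is fully phased out
  Base: 954,000 zł − 0 zł = 954,000 zł
  954,000 zł × 11% = 104,940 zł

Regular tax:
  104,000 zł × 7% = 7,280 zł
  787,000 zł × 12% = 94,440 zł
  → 101,720 zł

104,940 zł > 101,720 zł, so the supplementary minimum tax is the binding amount.

104,940 zł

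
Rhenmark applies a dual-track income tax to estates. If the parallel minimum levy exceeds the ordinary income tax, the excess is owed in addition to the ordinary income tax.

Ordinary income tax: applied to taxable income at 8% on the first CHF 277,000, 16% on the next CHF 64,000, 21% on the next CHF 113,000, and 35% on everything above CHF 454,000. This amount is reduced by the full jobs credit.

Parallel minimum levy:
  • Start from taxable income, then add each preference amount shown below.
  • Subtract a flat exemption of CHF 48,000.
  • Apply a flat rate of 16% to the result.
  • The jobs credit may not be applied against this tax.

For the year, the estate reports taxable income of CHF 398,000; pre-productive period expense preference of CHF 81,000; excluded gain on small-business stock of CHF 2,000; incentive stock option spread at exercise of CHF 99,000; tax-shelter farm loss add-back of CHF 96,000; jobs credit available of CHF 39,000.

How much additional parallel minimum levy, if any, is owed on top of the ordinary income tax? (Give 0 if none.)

CHF 95,110

Parallel minimum levy:
  Adjusted income: CHF 398,000 + CHF 81,000 + CHF 2,000 + CHF 99,000 + CHF 96,000 = CHF 676,000
  Less exemption CHF 48,000 → base CHF 628,000
  CHF 628,000 × 16% = CHF 100,480

Ordinary income tax:
  CHF 277,000 × 8% = CHF 22,160
  CHF 64,000 × 16% = CHF 10,240
  CHF 57,000 × 21% = CHF 11,970
  → CHF 44,370
  Less jobs credit CHF 39,000 → CHF 5,370

Excess of parallel minimum levy over ordinary income tax: CHF 100,480 − CHF 5,370 = CHF 95,110.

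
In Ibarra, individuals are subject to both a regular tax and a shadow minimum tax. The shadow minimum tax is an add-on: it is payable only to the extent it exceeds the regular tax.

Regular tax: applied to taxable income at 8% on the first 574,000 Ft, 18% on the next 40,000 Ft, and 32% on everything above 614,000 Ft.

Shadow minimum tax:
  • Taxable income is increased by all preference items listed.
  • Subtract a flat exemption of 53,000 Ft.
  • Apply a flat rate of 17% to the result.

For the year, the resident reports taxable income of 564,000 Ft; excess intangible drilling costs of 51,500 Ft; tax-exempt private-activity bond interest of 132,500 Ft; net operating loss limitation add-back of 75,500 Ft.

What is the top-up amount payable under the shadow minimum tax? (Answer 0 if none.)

85,865 Ft

Shadow minimum tax:
  Adjusted income: 564,000 Ft + 51,500 Ft + 132,500 Ft + 75,500 Ft = 823,500 Ft
  Less exemption 53,000 Ft → base 770,500 Ft
  770,500 Ft × 17% = 130,985 Ft

Regular tax:
  564,000 Ft × 8% = 45,120 Ft

Excess of shadow minimum tax over regular tax: 130,985 Ft − 45,120 Ft = 85,865 Ft.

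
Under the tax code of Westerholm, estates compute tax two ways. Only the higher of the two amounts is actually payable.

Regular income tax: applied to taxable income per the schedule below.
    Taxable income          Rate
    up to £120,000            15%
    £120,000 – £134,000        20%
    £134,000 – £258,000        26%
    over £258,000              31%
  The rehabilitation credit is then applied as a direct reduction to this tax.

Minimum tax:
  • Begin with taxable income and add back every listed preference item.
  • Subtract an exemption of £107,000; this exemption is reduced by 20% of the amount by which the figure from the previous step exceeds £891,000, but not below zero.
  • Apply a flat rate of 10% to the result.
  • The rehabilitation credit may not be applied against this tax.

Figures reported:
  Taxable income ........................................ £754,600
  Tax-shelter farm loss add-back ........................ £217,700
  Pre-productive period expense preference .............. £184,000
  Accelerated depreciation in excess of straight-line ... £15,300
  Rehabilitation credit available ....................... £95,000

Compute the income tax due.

£112,072

Regular income tax:
  £120,000 × 15% = £18,000
  £14,000 × 20% = £2,800
  £124,000 × 26% = £32,240
  £496,600 × 31% = £153,946
  → £206,986
  Less rehabilitation credit £95,000 → £111,986

Minimum tax:
  Adjusted income: £754,600 + £217,700 + £184,000 + £15,300 = £1,171,600
  Exemption: £107,000 − 20% × (£1,171,600 − £891,000) = £107,000 − £56,120 = £50,880
  Base: £1,171,600 − £50,880 = £1,120,720
  £1,120,720 × 10% = £112,072

£112,072 > £111,986, so the minimum tax is the binding amount.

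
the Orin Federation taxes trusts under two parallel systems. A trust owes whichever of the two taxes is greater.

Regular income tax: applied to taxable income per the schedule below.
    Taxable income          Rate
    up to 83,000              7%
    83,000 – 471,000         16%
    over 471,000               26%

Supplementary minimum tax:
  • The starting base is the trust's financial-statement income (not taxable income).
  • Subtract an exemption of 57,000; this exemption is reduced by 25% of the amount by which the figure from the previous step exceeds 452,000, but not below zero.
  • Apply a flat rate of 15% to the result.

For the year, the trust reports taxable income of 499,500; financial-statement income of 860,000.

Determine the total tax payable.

129,000

Supplementary minimum tax:
  Base (financial-statement income): 860,000
  Exemption: 25% × (860,000 − 452,000) = 102,000 ≥ 57,000, so the exemption is fully phased out
  Base: 860,000 − 0 = 860,000
  860,000 × 15% = 129,000

Regular income tax:
  83,000 × 7% = 5,810
  388,000 × 16% = 62,080
  28,500 × 26% = 7,410
  → 75,300

129,000 > 75,300, so the supplementary minimum tax is the binding amount.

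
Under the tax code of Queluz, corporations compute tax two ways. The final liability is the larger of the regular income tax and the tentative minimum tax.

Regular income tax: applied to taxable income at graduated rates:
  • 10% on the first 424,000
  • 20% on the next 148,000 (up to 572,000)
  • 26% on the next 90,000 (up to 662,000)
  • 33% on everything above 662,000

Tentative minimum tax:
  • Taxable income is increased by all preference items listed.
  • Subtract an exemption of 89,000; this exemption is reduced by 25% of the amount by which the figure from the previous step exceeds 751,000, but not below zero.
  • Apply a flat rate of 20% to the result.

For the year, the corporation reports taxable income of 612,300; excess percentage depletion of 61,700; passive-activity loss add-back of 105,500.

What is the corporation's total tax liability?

Tentative minimum tax:
  Adjusted income: 612,300 + 61,700 + 105,500 = 779,500
  Exemption: 89,000 − 25% × (779,500 − 751,000) = 89,000 − 7,125 = 81,875
  Base: 779,500 − 81,875 = 697,625
  697,625 × 20% = 139,525

Regular income tax:
  424,000 × 10% = 42,400
  148,000 × 20% = 29,600
  40,300 × 26% = 10,478
  → 82,478

139,525 > 82,478, so the tentative minimum tax is the binding amount.

139,525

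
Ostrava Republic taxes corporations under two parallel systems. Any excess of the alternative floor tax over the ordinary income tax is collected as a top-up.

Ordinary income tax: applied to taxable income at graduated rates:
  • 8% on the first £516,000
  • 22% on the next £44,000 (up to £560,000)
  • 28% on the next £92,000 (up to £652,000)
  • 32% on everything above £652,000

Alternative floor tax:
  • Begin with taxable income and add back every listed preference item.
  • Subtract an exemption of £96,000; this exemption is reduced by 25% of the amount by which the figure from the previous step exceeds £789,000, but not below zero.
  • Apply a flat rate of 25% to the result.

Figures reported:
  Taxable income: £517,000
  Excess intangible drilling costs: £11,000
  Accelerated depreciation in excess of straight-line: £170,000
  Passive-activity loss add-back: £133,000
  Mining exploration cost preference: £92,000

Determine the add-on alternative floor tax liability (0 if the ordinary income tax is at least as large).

£173,625

Alternative floor tax:
  Adjusted income: £517,000 + £11,000 + £170,000 + £133,000 + £92,000 = £923,000
  Exemption: £96,000 − 25% × (£923,000 − £789,000) = £96,000 − £33,500 = £62,500
  Base: £923,000 − £62,500 = £860,500
  £860,500 × 25% = £215,125

Ordinary income tax:
  £516,000 × 8% = £41,280
  £1,000 × 22% = £220
  → £41,500

Excess of alternative floor tax over ordinary income tax: £215,125 − £41,500 = £173,625.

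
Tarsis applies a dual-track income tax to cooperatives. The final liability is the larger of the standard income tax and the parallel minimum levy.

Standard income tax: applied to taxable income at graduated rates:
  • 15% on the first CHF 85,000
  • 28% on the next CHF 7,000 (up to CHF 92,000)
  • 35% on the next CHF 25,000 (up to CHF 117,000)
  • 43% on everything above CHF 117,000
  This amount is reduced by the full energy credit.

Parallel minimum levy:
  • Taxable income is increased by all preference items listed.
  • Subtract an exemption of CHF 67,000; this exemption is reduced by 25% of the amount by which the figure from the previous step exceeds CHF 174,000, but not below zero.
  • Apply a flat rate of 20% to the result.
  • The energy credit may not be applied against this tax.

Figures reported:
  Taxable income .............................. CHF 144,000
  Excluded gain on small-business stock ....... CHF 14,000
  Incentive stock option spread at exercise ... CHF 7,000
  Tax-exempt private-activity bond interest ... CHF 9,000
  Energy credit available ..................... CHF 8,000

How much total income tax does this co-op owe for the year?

CHF 27,070

Standard income tax:
  CHF 85,000 × 15% = CHF 12,750
  CHF 7,000 × 28% = CHF 1,960
  CHF 25,000 × 35% = CHF 8,750
  CHF 27,000 × 43% = CHF 11,610
  → CHF 35,070
  Less energy credit CHF 8,000 → CHF 27,070

Parallel minimum levy:
  Adjusted income: CHF 144,000 + CHF 14,000 + CHF 7,000 + CHF 9,000 = CHF 174,000
  Exemption: CHF 174,000 ≤ CHF 174,000, so full CHF 67,000 applies
  Base: CHF 174,000 − CHF 67,000 = CHF 107,000
  CHF 107,000 × 20% = CHF 21,400

CHF 27,070 > CHF 21,400, so the standard income tax governs.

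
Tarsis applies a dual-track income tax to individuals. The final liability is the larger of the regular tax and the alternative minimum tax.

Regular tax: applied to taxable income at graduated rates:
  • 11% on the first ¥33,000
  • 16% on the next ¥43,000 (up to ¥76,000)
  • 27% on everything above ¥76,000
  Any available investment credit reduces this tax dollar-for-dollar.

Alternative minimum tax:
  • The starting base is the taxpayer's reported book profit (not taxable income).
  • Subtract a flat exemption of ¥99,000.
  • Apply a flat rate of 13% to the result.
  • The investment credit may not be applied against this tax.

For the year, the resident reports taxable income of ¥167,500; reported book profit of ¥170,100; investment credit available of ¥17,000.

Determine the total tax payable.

Regular tax:
  ¥33,000 × 11% = ¥3,630
  ¥43,000 × 16% = ¥6,880
  ¥91,500 × 27% = ¥24,705
  → ¥35,215
  Less investment credit ¥17,000 → ¥18,215

Alternative minimum tax:
  Base (reported book profit): ¥170,100
  Less exemption ¥99,000 → base ¥71,100
  ¥71,100 × 13% = ¥9,243

¥18,215 > ¥9,243, so the regular tax governs.

¥18,215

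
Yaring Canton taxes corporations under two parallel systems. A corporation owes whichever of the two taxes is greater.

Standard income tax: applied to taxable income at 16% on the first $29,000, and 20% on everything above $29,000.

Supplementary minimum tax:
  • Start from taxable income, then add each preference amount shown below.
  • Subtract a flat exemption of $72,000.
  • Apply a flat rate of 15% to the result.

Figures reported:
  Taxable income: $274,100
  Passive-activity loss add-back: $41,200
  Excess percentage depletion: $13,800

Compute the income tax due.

$53,660

Standard income tax:
  $29,000 × 16% = $4,640
  $245,100 × 20% = $49,020
  → $53,660

Supplementary minimum tax:
  Adjusted income: $274,100 + $41,200 + $13,800 = $329,100
  Less exemption $72,000 → base $257,100
  $257,100 × 15% = $38,565

$53,660 > $38,565, so the standard income tax governs.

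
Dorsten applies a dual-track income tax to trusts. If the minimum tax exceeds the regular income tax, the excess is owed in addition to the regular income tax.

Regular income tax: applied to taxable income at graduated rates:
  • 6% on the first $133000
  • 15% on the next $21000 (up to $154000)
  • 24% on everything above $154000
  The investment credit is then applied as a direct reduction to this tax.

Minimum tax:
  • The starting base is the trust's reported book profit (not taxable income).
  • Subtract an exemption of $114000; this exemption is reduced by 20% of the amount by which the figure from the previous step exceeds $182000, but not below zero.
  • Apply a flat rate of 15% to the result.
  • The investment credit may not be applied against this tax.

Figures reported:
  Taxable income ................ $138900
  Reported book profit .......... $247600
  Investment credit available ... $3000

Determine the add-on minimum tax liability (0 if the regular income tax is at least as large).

Minimum tax:
  Base (reported book profit): $247600
  Exemption: $114000 − 20% × ($247600 − $182000) = $114000 − $13120 = $100880
  Base: $247600 − $100880 = $146720
  $146720 × 15% = $22008

Regular income tax:
  $133000 × 6% = $7980
  $5900 × 15% = $885
  → $8865
  Less investment credit $3000 → $5865

Excess of minimum tax over regular income tax: $22008 − $5865 = $16143.

$16143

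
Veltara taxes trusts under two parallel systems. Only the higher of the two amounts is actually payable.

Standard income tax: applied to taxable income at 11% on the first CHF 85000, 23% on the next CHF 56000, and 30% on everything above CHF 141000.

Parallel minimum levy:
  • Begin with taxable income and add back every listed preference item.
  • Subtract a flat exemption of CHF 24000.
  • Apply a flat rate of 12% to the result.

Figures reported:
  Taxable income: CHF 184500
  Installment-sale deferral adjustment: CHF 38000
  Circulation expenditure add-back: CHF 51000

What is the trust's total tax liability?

Standard income tax:
  CHF 85000 × 11% = CHF 9350
  CHF 56000 × 23% = CHF 12880
  CHF 43500 × 30% = CHF 13050
  → CHF 35280

Parallel minimum levy:
  Adjusted income: CHF 184500 + CHF 38000 + CHF 51000 = CHF 273500
  Less exemption CHF 24000 → base CHF 249500
  CHF 249500 × 12% = CHF 29940

CHF 35280 > CHF 29940, so the standard income tax governs.

CHF 35280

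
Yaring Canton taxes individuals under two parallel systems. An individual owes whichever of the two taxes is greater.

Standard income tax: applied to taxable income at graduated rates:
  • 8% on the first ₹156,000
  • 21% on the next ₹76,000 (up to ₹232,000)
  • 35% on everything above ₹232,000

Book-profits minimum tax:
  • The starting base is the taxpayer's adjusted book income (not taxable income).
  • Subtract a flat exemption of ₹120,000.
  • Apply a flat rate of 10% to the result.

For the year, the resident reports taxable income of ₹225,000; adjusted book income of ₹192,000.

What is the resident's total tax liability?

Standard income tax:
  ₹156,000 × 8% = ₹12,480
  ₹69,000 × 21% = ₹14,490
  → ₹26,970

Book-profits minimum tax:
  Base (adjusted book income): ₹192,000
  Less exemption ₹120,000 → base ₹72,000
  ₹72,000 × 10% = ₹7,200

₹26,970 > ₹7,200, so the standard income tax governs.

₹26,970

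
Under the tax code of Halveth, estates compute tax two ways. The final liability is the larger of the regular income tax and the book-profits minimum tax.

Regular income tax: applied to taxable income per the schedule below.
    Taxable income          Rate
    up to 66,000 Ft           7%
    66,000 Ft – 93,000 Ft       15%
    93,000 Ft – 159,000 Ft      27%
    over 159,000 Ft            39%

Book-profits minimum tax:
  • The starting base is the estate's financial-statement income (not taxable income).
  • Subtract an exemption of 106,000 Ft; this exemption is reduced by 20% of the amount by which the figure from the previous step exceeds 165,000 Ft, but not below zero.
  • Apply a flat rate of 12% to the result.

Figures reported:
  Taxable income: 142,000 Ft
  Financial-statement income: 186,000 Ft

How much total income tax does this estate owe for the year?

21,900 Ft

Book-profits minimum tax:
  Base (financial-statement income): 186,000 Ft
  Exemption: 106,000 Ft − 20% × (186,000 Ft − 165,000 Ft) = 106,000 Ft − 4,200 Ft = 101,800 Ft
  Base: 186,000 Ft − 101,800 Ft = 84,200 Ft
  84,200 Ft × 12% = 10,104 Ft

Regular income tax:
  66,000 Ft × 7% = 4,620 Ft
  27,000 Ft × 15% = 4,050 Ft
  49,000 Ft × 27% = 13,230 Ft
  → 21,900 Ft

21,900 Ft > 10,104 Ft, so the regular income tax governs.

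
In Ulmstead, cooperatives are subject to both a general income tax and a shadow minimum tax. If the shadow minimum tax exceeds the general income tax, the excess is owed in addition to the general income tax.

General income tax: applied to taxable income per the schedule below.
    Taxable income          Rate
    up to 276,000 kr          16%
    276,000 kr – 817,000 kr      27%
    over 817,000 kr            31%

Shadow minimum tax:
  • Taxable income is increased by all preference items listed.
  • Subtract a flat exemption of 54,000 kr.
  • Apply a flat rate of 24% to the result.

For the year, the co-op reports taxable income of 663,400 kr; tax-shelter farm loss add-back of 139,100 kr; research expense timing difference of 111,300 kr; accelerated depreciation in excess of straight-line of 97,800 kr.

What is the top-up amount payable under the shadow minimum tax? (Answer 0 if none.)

81,066 kr

General income tax:
  276,000 kr × 16% = 44,160 kr
  387,400 kr × 27% = 104,598 kr
  → 148,758 kr

Shadow minimum tax:
  Adjusted income: 663,400 kr + 139,100 kr + 111,300 kr + 97,800 kr = 1,011,600 kr
  Less exemption 54,000 kr → base 957,600 kr
  957,600 kr × 24% = 229,824 kr

Excess of shadow minimum tax over general income tax: 229,824 kr − 148,758 kr = 81,066 kr.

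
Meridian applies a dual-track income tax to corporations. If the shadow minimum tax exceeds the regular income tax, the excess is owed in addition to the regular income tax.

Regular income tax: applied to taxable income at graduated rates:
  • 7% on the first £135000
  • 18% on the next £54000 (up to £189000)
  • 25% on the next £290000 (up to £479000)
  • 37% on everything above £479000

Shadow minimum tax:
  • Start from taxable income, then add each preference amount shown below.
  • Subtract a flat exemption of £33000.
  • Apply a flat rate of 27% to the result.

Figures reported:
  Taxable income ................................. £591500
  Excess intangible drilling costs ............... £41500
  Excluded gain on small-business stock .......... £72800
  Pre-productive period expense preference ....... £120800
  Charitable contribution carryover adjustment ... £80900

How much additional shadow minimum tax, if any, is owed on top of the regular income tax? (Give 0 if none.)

£102820

Shadow minimum tax:
  Adjusted income: £591500 + £41500 + £72800 + £120800 + £80900 = £907500
  Less exemption £33000 → base £874500
  £874500 × 27% = £236115

Regular income tax:
  £135000 × 7% = £9450
  £54000 × 18% = £9720
  £290000 × 25% = £72500
  £112500 × 37% = £41625
  → £133295

Excess of shadow minimum tax over regular income tax: £236115 − £133295 = £102820.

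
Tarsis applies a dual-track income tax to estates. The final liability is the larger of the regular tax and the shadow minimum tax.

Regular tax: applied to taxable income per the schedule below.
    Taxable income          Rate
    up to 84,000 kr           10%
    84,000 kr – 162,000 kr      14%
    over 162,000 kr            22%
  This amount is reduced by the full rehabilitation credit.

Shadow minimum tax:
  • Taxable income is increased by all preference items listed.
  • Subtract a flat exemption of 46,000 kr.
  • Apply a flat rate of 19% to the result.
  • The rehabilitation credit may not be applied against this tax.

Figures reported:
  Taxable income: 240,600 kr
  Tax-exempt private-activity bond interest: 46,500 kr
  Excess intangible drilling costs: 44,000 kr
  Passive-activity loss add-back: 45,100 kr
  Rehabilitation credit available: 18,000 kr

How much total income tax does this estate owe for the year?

Shadow minimum tax:
  Adjusted income: 240,600 kr + 46,500 kr + 44,000 kr + 45,100 kr = 376,200 kr
  Less exemption 46,000 kr → base 330,200 kr
  330,200 kr × 19% = 62,738 kr

Regular tax:
  84,000 kr × 10% = 8,400 kr
  78,000 kr × 14% = 10,920 kr
  78,600 kr × 22% = 17,292 kr
  → 36,612 kr
  Less rehabilitation credit 18,000 kr → 18,612 kr

62,738 kr > 18,612 kr, so the shadow minimum tax is the binding amount.

62,738 kr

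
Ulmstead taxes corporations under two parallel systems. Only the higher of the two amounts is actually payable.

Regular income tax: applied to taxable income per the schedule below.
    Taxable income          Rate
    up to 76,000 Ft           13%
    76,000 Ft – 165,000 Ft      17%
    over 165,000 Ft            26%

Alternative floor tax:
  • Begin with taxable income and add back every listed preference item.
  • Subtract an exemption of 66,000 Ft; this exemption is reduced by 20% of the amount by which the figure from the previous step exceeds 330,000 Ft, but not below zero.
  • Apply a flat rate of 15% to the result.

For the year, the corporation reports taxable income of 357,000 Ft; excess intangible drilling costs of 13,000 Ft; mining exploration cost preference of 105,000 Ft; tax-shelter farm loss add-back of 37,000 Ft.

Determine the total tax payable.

74,930 Ft

Regular income tax:
  76,000 Ft × 13% = 9,880 Ft
  89,000 Ft × 17% = 15,130 Ft
  192,000 Ft × 26% = 49,920 Ft
  → 74,930 Ft

Alternative floor tax:
  Adjusted income: 357,000 Ft + 13,000 Ft + 105,000 Ft + 37,000 Ft = 512,000 Ft
  Exemption: 66,000 Ft − 20% × (512,000 Ft − 330,000 Ft) = 66,000 Ft − 36,400 Ft = 29,600 Ft
  Base: 512,000 Ft − 29,600 Ft = 482,400 Ft
  482,400 Ft × 15% = 72,360 Ft

74,930 Ft > 72,360 Ft, so the regular income tax governs.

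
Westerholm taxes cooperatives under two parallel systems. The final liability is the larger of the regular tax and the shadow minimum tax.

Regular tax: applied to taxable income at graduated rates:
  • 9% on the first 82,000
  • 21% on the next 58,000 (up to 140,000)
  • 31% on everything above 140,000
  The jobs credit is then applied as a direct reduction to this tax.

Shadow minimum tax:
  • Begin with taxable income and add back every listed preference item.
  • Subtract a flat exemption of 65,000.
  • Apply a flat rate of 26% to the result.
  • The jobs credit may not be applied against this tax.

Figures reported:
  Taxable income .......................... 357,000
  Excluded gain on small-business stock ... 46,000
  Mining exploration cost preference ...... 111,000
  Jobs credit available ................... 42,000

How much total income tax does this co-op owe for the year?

Regular tax:
  82,000 × 9% = 7,380
  58,000 × 21% = 12,180
  217,000 × 31% = 67,270
  → 86,830
  Less jobs credit 42,000 → 44,830

Shadow minimum tax:
  Adjusted income: 357,000 + 46,000 + 111,000 = 514,000
  Less exemption 65,000 → base 449,000
  449,000 × 26% = 116,740

116,740 > 44,830, so the shadow minimum tax is the binding amount.

116,740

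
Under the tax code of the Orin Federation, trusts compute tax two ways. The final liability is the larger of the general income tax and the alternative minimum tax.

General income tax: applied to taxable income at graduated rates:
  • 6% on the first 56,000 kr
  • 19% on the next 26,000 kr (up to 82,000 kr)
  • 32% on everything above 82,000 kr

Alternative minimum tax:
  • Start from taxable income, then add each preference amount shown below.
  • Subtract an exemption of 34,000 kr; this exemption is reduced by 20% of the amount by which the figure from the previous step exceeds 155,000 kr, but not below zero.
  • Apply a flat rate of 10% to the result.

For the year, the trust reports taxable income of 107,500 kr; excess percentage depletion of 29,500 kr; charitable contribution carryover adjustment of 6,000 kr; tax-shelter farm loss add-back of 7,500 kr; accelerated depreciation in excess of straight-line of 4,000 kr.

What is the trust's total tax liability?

16,460 kr

Alternative minimum tax:
  Adjusted income: 107,500 kr + 29,500 kr + 6,000 kr + 7,500 kr + 4,000 kr = 154,500 kr
  Exemption: 154,500 kr ≤ 155,000 kr, so full 34,000 kr applies
  Base: 154,500 kr − 34,000 kr = 120,500 kr
  120,500 kr × 10% = 12,050 kr

General income tax:
  56,000 kr × 6% = 3,360 kr
  26,000 kr × 19% = 4,940 kr
  25,500 kr × 32% = 8,160 kr
  → 16,460 kr

16,460 kr > 12,050 kr, so the general income tax governs.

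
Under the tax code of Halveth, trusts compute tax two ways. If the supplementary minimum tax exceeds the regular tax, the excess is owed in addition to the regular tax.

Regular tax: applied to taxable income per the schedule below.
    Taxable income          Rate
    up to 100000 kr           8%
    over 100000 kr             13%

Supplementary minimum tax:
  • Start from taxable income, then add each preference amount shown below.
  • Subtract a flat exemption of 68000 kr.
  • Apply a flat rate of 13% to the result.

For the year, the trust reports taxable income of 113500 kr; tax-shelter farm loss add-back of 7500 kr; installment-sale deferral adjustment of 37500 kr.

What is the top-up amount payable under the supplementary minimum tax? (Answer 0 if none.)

2010 kr

Regular tax:
  100000 kr × 8% = 8000 kr
  13500 kr × 13% = 1755 kr
  → 9755 kr

Supplementary minimum tax:
  Adjusted income: 113500 kr + 7500 kr + 37500 kr = 158500 kr
  Less exemption 68000 kr → base 90500 kr
  90500 kr × 13% = 11765 kr

Excess of supplementary minimum tax over regular tax: 11765 kr − 9755 kr = 2010 kr.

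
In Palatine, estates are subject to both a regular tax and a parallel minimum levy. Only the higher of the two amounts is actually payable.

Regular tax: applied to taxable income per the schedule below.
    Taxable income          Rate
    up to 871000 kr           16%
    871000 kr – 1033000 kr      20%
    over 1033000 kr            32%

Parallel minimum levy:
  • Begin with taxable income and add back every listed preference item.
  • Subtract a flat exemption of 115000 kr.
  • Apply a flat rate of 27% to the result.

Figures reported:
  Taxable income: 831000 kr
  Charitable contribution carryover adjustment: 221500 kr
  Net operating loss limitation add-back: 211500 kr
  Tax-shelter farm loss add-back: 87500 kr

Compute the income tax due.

333855 kr

Regular tax:
  831000 kr × 16% = 132960 kr

Parallel minimum levy:
  Adjusted income: 831000 kr + 221500 kr + 211500 kr + 87500 kr = 1351500 kr
  Less exemption 115000 kr → base 1236500 kr
  1236500 kr × 27% = 333855 kr

333855 kr > 132960 kr, so the parallel minimum levy is the binding amount.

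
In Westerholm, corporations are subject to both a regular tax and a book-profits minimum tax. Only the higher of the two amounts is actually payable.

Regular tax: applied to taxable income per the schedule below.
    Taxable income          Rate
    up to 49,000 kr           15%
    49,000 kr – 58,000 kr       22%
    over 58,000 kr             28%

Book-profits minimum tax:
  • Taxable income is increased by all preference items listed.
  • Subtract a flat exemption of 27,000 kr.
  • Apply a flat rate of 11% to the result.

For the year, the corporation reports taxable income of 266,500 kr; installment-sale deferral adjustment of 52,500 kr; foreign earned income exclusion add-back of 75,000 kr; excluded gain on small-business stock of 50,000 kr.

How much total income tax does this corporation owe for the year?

Regular tax:
  49,000 kr × 15% = 7,350 kr
  9,000 kr × 22% = 1,980 kr
  208,500 kr × 28% = 58,380 kr
  → 67,710 kr

Book-profits minimum tax:
  Adjusted income: 266,500 kr + 52,500 kr + 75,000 kr + 50,000 kr = 444,000 kr
  Less exemption 27,000 kr → base 417,000 kr
  417,000 kr × 11% = 45,870 kr

67,710 kr > 45,870 kr, so the regular tax governs.

67,710 kr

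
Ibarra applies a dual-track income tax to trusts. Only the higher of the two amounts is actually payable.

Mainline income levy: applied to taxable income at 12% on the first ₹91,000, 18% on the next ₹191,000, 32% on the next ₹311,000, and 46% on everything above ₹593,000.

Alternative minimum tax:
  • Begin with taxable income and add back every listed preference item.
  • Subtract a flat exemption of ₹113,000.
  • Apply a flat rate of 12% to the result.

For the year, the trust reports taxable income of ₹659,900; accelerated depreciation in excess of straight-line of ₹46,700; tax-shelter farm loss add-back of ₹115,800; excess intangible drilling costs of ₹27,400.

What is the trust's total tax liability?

₹175,594

Mainline income levy:
  ₹91,000 × 12% = ₹10,920
  ₹191,000 × 18% = ₹34,380
  ₹311,000 × 32% = ₹99,520
  ₹66,900 × 46% = ₹30,774
  → ₹175,594

Alternative minimum tax:
  Adjusted income: ₹659,900 + ₹46,700 + ₹115,800 + ₹27,400 = ₹849,800
  Less exemption ₹113,000 → base ₹736,800
  ₹736,800 × 12% = ₹88,416

₹175,594 > ₹88,416, so the mainline income levy governs.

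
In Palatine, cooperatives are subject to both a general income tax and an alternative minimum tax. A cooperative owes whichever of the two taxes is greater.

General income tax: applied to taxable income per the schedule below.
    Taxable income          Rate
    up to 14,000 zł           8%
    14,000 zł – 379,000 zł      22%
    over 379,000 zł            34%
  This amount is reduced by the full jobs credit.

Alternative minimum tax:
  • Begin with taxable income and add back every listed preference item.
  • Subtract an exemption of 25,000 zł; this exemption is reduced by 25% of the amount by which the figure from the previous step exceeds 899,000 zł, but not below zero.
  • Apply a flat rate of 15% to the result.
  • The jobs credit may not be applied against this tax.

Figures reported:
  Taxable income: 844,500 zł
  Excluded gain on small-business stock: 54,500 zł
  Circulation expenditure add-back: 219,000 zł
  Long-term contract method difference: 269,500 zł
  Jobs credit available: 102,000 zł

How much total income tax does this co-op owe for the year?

General income tax:
  14,000 zł × 8% = 1,120 zł
  365,000 zł × 22% = 80,300 zł
  465,500 zł × 34% = 158,270 zł
  → 239,690 zł
  Less jobs credit 102,000 zł → 137,690 zł

Alternative minimum tax:
  Adjusted income: 844,500 zł + 54,500 zł + 219,000 zł + 269,500 zł = 1,387,500 zł
  Exemption: 25% × (1,387,500 zł − 899,000 zł) = 122,125 zł ≥ 25,000 zł, so the exemption is fully phased out
  Base: 1,387,500 zł − 0 zł = 1,387,500 zł
  1,387,500 zł × 15% = 208,125 zł

208,125 zł > 137,690 zł, so the alternative minimum tax is the binding amount.

208,125 zł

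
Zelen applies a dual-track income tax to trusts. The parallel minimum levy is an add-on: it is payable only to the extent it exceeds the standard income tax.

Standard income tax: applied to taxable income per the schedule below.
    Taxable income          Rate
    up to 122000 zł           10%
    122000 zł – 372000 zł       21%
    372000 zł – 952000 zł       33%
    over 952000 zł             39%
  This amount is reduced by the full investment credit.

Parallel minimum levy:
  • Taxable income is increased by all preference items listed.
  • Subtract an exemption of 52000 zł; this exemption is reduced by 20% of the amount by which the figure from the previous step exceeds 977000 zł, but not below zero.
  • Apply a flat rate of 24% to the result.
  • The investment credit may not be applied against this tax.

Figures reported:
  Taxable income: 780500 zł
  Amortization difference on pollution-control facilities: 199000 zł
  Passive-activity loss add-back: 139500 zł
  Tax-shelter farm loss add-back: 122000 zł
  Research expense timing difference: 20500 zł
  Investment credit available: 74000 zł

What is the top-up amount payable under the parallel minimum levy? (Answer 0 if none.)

Standard income tax:
  122000 zł × 10% = 12200 zł
  250000 zł × 21% = 52500 zł
  408500 zł × 33% = 134805 zł
  → 199505 zł
  Less investment credit 74000 zł → 125505 zł

Parallel minimum levy:
  Adjusted income: 780500 zł + 199000 zł + 139500 zł + 122000 zł + 20500 zł = 1261500 zł
  Exemption: 20% × (1261500 zł − 977000 zł) = 56900 zł ≥ 52000 zł, so the exemption is fully phased out
  Base: 1261500 zł − 0 zł = 1261500 zł
  1261500 zł × 24% = 302760 zł

Excess of parallel minimum levy over standard income tax: 302760 zł − 125505 zł = 177255 zł.

177255 zł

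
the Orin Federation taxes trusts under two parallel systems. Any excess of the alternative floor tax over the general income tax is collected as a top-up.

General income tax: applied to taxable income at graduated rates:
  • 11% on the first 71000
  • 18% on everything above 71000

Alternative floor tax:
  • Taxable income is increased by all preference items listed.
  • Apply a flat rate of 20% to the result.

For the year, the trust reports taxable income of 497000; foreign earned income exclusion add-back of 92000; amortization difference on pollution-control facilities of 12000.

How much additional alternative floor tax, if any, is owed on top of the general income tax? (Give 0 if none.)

35710

Alternative floor tax:
  Adjusted income: 497000 + 92000 + 12000 = 601000
  601000 × 20% = 120200

General income tax:
  71000 × 11% = 7810
  426000 × 18% = 76680
  → 84490

Excess of alternative floor tax over general income tax: 120200 − 84490 = 35710.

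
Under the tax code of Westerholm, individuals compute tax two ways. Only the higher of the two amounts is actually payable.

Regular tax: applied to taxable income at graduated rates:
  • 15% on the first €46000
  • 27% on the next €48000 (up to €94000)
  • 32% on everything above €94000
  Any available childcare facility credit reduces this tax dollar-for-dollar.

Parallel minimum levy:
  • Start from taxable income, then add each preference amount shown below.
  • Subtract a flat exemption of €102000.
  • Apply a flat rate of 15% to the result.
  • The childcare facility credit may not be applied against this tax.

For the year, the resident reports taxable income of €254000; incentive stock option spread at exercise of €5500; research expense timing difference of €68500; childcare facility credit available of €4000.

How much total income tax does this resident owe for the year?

Parallel minimum levy:
  Adjusted income: €254000 + €5500 + €68500 = €328000
  Less exemption €102000 → base €226000
  €226000 × 15% = €33900

Regular tax:
  €46000 × 15% = €6900
  €48000 × 27% = €12960
  €160000 × 32% = €51200
  → €71060
  Less childcare facility credit €4000 → €67060

€67060 > €33900, so the regular tax governs.

€67060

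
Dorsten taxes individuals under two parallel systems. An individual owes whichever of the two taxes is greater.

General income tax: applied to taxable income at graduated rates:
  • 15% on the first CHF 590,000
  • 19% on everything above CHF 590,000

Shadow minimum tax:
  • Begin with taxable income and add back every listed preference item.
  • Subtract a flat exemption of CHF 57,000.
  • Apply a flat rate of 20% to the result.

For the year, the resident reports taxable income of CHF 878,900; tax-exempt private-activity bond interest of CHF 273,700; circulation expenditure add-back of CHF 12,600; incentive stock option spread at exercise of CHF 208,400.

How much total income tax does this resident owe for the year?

CHF 263,320

General income tax:
  CHF 590,000 × 15% = CHF 88,500
  CHF 288,900 × 19% = CHF 54,891
  → CHF 143,391

Shadow minimum tax:
  Adjusted income: CHF 878,900 + CHF 273,700 + CHF 12,600 + CHF 208,400 = CHF 1,373,600
  Less exemption CHF 57,000 → base CHF 1,316,600
  CHF 1,316,600 × 20% = CHF 263,320

CHF 263,320 > CHF 143,391, so the shadow minimum tax is the binding amount.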